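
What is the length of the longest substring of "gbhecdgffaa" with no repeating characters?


Input: "gbhecdgffaa"
Sliding window (track last position of each char):
  Position 0 ('g'): window [0,0] length 1 -- new best
  Position 1 ('b'): window [0,1] length 2 -- new best
  Position 2 ('h'): window [0,2] length 3 -- new best
  Position 3 ('e'): window [0,3] length 4 -- new best
  Position 4 ('c'): window [0,4] length 5 -- new best
  Position 5 ('d'): window [0,5] length 6 -- new best
  Position 6 ('g'): repeat (last at 0), move window start to 1
  Position 6 ('g'): window [1,6] length 6
  Position 7 ('f'): window [1,7] length 7 -- new best
  Position 8 ('f'): repeat (last at 7), move window start to 8
  Position 8 ('f'): window [8,8] length 1
  Position 9 ('a'): window [8,9] length 2
  Position 10 ('a'): repeat (last at 9), move window start to 10
  Position 10 ('a'): window [10,10] length 1
Longest substring with no repeats: "bhecdgf" with length 7

7


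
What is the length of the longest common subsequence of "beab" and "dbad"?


LCS of "beab" and "dbad"
DP table:
           d    b    a    d
      0    0    0    0    0
  b   0    0    1    1    1
  e   0    0    1    1    1
  a   0    0    1    2    2
  b   0    0    1    2    2
LCS length = dp[4][4] = 2

2


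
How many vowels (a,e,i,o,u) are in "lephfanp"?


Input: lephfanp
Checking each character:
  'l' at position 0: consonant
  'e' at position 1: vowel (running total: 1)
  'p' at position 2: consonant
  'h' at position 3: consonant
  'f' at position 4: consonant
  'a' at position 5: vowel (running total: 2)
  'n' at position 6: consonant
  'p' at position 7: consonant
Total vowels: 2

2


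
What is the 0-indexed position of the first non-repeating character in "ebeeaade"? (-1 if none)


Input: ebeeaade
Character frequencies:
  'a': 2
  'b': 1
  'd': 1
  'e': 4
Scanning left to right for freq == 1:
  Position 0 ('e'): freq=4, skip
  Position 1 ('b'): unique! => answer = 1

1


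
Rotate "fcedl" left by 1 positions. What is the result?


Input: "fcedl", rotate left by 1
First 1 characters: "f"
Remaining characters: "cedl"
Concatenate remaining + first: "cedl" + "f" = "cedlf"

cedlf


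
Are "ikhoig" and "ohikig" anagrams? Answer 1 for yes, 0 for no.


Strings: "ikhoig", "ohikig"
Sorted first:  ghiiko
Sorted second: ghiiko
Sorted forms match => anagrams

1


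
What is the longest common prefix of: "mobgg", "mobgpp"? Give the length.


Words: mobgg, mobgpp
  Position 0: all 'm' => match
  Position 1: all 'o' => match
  Position 2: all 'b' => match
  Position 3: all 'g' => match
  Position 4: ('g', 'p') => mismatch, stop
LCP = "mobg" (length 4)

4


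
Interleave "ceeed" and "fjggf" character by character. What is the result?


Interleaving "ceeed" and "fjggf":
  Position 0: 'c' from first, 'f' from second => "cf"
  Position 1: 'e' from first, 'j' from second => "ej"
  Position 2: 'e' from first, 'g' from second => "eg"
  Position 3: 'e' from first, 'g' from second => "eg"
  Position 4: 'd' from first, 'f' from second => "df"
Result: cfejegegdf

cfejegegdf


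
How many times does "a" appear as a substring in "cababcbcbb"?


Searching for "a" in "cababcbcbb"
Scanning each position:
  Position 0: "c" => no
  Position 1: "a" => MATCH
  Position 2: "b" => no
  Position 3: "a" => MATCH
  Position 4: "b" => no
  Position 5: "c" => no
  Position 6: "b" => no
  Position 7: "c" => no
  Position 8: "b" => no
  Position 9: "b" => no
Total occurrences: 2

2


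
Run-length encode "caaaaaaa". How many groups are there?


Input: caaaaaaa
Scanning for consecutive runs:
  Group 1: 'c' x 1 (positions 0-0)
  Group 2: 'a' x 7 (positions 1-7)
Total groups: 2

2


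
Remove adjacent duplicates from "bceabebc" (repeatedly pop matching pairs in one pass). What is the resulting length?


Input: bceabebc
Stack-based adjacent duplicate removal:
  Read 'b': push. Stack: b
  Read 'c': push. Stack: bc
  Read 'e': push. Stack: bce
  Read 'a': push. Stack: bcea
  Read 'b': push. Stack: bceab
  Read 'e': push. Stack: bceabe
  Read 'b': push. Stack: bceabeb
  Read 'c': push. Stack: bceabebc
Final stack: "bceabebc" (length 8)

8


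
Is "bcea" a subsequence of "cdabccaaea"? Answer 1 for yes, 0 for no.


Check if "bcea" is a subsequence of "cdabccaaea"
Greedy scan:
  Position 0 ('c'): no match needed
  Position 1 ('d'): no match needed
  Position 2 ('a'): no match needed
  Position 3 ('b'): matches sub[0] = 'b'
  Position 4 ('c'): matches sub[1] = 'c'
  Position 5 ('c'): no match needed
  Position 6 ('a'): no match needed
  Position 7 ('a'): no match needed
  Position 8 ('e'): matches sub[2] = 'e'
  Position 9 ('a'): matches sub[3] = 'a'
All 4 characters matched => is a subsequence

1


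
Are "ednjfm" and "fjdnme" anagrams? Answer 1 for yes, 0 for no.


Strings: "ednjfm", "fjdnme"
Sorted first:  defjmn
Sorted second: defjmn
Sorted forms match => anagrams

1


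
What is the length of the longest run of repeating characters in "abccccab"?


Input: "abccccab"
Scanning for longest run:
  Position 1 ('b'): new char, reset run to 1
  Position 2 ('c'): new char, reset run to 1
  Position 3 ('c'): continues run of 'c', length=2
  Position 4 ('c'): continues run of 'c', length=3
  Position 5 ('c'): continues run of 'c', length=4
  Position 6 ('a'): new char, reset run to 1
  Position 7 ('b'): new char, reset run to 1
Longest run: 'c' with length 4

4


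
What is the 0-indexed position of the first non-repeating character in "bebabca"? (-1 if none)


Input: bebabca
Character frequencies:
  'a': 2
  'b': 3
  'c': 1
  'e': 1
Scanning left to right for freq == 1:
  Position 0 ('b'): freq=3, skip
  Position 1 ('e'): unique! => answer = 1

1


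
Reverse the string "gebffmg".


Input: gebffmg
Reading characters right to left:
  Position 6: 'g'
  Position 5: 'm'
  Position 4: 'f'
  Position 3: 'f'
  Position 2: 'b'
  Position 1: 'e'
  Position 0: 'g'
Reversed: gmffbeg

gmffbeg


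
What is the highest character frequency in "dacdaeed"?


Input: dacdaeed
Character counts:
  'a': 2
  'c': 1
  'd': 3
  'e': 2
Maximum frequency: 3

3


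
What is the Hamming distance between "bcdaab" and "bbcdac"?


Comparing "bcdaab" and "bbcdac" position by position:
  Position 0: 'b' vs 'b' => same
  Position 1: 'c' vs 'b' => differ
  Position 2: 'd' vs 'c' => differ
  Position 3: 'a' vs 'd' => differ
  Position 4: 'a' vs 'a' => same
  Position 5: 'b' vs 'c' => differ
Total differences (Hamming distance): 4

4


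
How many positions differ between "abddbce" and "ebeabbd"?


Comparing "abddbce" and "ebeabbd" position by position:
  Position 0: 'a' vs 'e' => DIFFER
  Position 1: 'b' vs 'b' => same
  Position 2: 'd' vs 'e' => DIFFER
  Position 3: 'd' vs 'a' => DIFFER
  Position 4: 'b' vs 'b' => same
  Position 5: 'c' vs 'b' => DIFFER
  Position 6: 'e' vs 'd' => DIFFER
Positions that differ: 5

5


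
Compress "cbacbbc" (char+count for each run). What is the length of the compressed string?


Input: cbacbbc
Runs:
  'c' x 1 => "c1"
  'b' x 1 => "b1"
  'a' x 1 => "a1"
  'c' x 1 => "c1"
  'b' x 2 => "b2"
  'c' x 1 => "c1"
Compressed: "c1b1a1c1b2c1"
Compressed length: 12

12


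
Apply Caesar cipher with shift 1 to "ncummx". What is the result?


Caesar cipher: shift "ncummx" by 1
  'n' (pos 13) + 1 = pos 14 = 'o'
  'c' (pos 2) + 1 = pos 3 = 'd'
  'u' (pos 20) + 1 = pos 21 = 'v'
  'm' (pos 12) + 1 = pos 13 = 'n'
  'm' (pos 12) + 1 = pos 13 = 'n'
  'x' (pos 23) + 1 = pos 24 = 'y'
Result: odvnny

odvnny


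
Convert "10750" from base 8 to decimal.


Input: "10750" in base 8
Positional expansion:
  Digit '1' (value 1) x 8^4 = 4096
  Digit '0' (value 0) x 8^3 = 0
  Digit '7' (value 7) x 8^2 = 448
  Digit '5' (value 5) x 8^1 = 40
  Digit '0' (value 0) x 8^0 = 0
Sum = 4584

4584


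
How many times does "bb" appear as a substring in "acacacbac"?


Searching for "bb" in "acacacbac"
Scanning each position:
  Position 0: "ac" => no
  Position 1: "ca" => no
  Position 2: "ac" => no
  Position 3: "ca" => no
  Position 4: "ac" => no
  Position 5: "cb" => no
  Position 6: "ba" => no
  Position 7: "ac" => no
Total occurrences: 0

0


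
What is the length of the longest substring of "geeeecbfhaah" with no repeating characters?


Input: "geeeecbfhaah"
Sliding window (track last position of each char):
  Position 0 ('g'): window [0,0] length 1 -- new best
  Position 1 ('e'): window [0,1] length 2 -- new best
  Position 2 ('e'): repeat (last at 1), move window start to 2
  Position 2 ('e'): window [2,2] length 1
  Position 3 ('e'): repeat (last at 2), move window start to 3
  Position 3 ('e'): window [3,3] length 1
  Position 4 ('e'): repeat (last at 3), move window start to 4
  Position 4 ('e'): window [4,4] length 1
  Position 5 ('c'): window [4,5] length 2
  Position 6 ('b'): window [4,6] length 3 -- new best
  Position 7 ('f'): window [4,7] length 4 -- new best
  Position 8 ('h'): window [4,8] length 5 -- new best
  Position 9 ('a'): window [4,9] length 6 -- new best
  Position 10 ('a'): repeat (last at 9), move window start to 10
  Position 10 ('a'): window [10,10] length 1
  Position 11 ('h'): window [10,11] length 2
Longest substring with no repeats: "ecbfha" with length 6

6


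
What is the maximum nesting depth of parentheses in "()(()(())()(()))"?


Input: "()(()(())()(()))"
Tracking depth:
  Position 0 '(': depth becomes 1
  Position 1 ')': depth becomes 0
  Position 2 '(': depth becomes 1
  Position 3 '(': depth becomes 2
  Position 4 ')': depth becomes 1
  Position 5 '(': depth becomes 2
  Position 6 '(': depth becomes 3
  Position 7 ')': depth becomes 2
  Position 8 ')': depth becomes 1
  Position 9 '(': depth becomes 2
  Position 10 ')': depth becomes 1
  Position 11 '(': depth becomes 2
  Position 12 '(': depth becomes 3
  Position 13 ')': depth becomes 2
  Position 14 ')': depth becomes 1
  Position 15 ')': depth becomes 0
Maximum depth reached: 3

3


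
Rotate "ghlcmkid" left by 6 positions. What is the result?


Input: "ghlcmkid", rotate left by 6
First 6 characters: "ghlcmk"
Remaining characters: "id"
Concatenate remaining + first: "id" + "ghlcmk" = "idghlcmk"

idghlcmk


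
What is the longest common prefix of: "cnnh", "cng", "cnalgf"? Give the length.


Words: cnnh, cng, cnalgf
  Position 0: all 'c' => match
  Position 1: all 'n' => match
  Position 2: ('n', 'g', 'a') => mismatch, stop
LCP = "cn" (length 2)

2


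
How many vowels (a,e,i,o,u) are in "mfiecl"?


Input: mfiecl
Checking each character:
  'm' at position 0: consonant
  'f' at position 1: consonant
  'i' at position 2: vowel (running total: 1)
  'e' at position 3: vowel (running total: 2)
  'c' at position 4: consonant
  'l' at position 5: consonant
Total vowels: 2

2


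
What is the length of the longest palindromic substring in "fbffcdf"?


Input: "fbffcdf"
Checking substrings for palindromes:
  [0:3] "fbf" (len 3) => palindrome
  [2:4] "ff" (len 2) => palindrome
Longest palindromic substring: "fbf" with length 3

3


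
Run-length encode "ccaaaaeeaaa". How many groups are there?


Input: ccaaaaeeaaa
Scanning for consecutive runs:
  Group 1: 'c' x 2 (positions 0-1)
  Group 2: 'a' x 4 (positions 2-5)
  Group 3: 'e' x 2 (positions 6-7)
  Group 4: 'a' x 3 (positions 8-10)
Total groups: 4

4


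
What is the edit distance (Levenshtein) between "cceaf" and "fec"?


Computing edit distance: "cceaf" -> "fec"
DP table:
           f    e    c
      0    1    2    3
  c   1    1    2    2
  c   2    2    2    2
  e   3    3    2    3
  a   4    4    3    3
  f   5    4    4    4
Edit distance = dp[5][3] = 4

4


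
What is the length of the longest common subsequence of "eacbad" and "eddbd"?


LCS of "eacbad" and "eddbd"
DP table:
           e    d    d    b    d
      0    0    0    0    0    0
  e   0    1    1    1    1    1
  a   0    1    1    1    1    1
  c   0    1    1    1    1    1
  b   0    1    1    1    2    2
  a   0    1    1    1    2    2
  d   0    1    2    2    2    3
LCS length = dp[6][5] = 3

3


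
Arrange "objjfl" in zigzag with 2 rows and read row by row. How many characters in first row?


Zigzag "objjfl" into 2 rows:
Placing characters:
  'o' => row 0
  'b' => row 1
  'j' => row 0
  'j' => row 1
  'f' => row 0
  'l' => row 1
Rows:
  Row 0: "ojf"
  Row 1: "bjl"
First row length: 3

3


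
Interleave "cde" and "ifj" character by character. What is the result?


Interleaving "cde" and "ifj":
  Position 0: 'c' from first, 'i' from second => "ci"
  Position 1: 'd' from first, 'f' from second => "df"
  Position 2: 'e' from first, 'j' from second => "ej"
Result: cidfej

cidfej


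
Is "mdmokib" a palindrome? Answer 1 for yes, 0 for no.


Input: mdmokib
Reversed: bikomdm
  Compare pos 0 ('m') with pos 6 ('b'): MISMATCH
  Compare pos 1 ('d') with pos 5 ('i'): MISMATCH
  Compare pos 2 ('m') with pos 4 ('k'): MISMATCH
Result: not a palindrome

0


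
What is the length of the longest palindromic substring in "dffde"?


Input: "dffde"
Checking substrings for palindromes:
  [0:4] "dffd" (len 4) => palindrome
  [1:3] "ff" (len 2) => palindrome
Longest palindromic substring: "dffd" with length 4

4


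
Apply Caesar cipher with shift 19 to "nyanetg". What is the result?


Caesar cipher: shift "nyanetg" by 19
  'n' (pos 13) + 19 = pos 6 = 'g'
  'y' (pos 24) + 19 = pos 17 = 'r'
  'a' (pos 0) + 19 = pos 19 = 't'
  'n' (pos 13) + 19 = pos 6 = 'g'
  'e' (pos 4) + 19 = pos 23 = 'x'
  't' (pos 19) + 19 = pos 12 = 'm'
  'g' (pos 6) + 19 = pos 25 = 'z'
Result: grtgxmz

grtgxmz


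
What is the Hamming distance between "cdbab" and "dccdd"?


Comparing "cdbab" and "dccdd" position by position:
  Position 0: 'c' vs 'd' => differ
  Position 1: 'd' vs 'c' => differ
  Position 2: 'b' vs 'c' => differ
  Position 3: 'a' vs 'd' => differ
  Position 4: 'b' vs 'd' => differ
Total differences (Hamming distance): 5

5


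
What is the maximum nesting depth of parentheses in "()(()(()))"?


Input: "()(()(()))"
Tracking depth:
  Position 0 '(': depth becomes 1
  Position 1 ')': depth becomes 0
  Position 2 '(': depth becomes 1
  Position 3 '(': depth becomes 2
  Position 4 ')': depth becomes 1
  Position 5 '(': depth becomes 2
  Position 6 '(': depth becomes 3
  Position 7 ')': depth becomes 2
  Position 8 ')': depth becomes 1
  Position 9 ')': depth becomes 0
Maximum depth reached: 3

3


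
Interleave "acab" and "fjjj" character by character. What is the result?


Interleaving "acab" and "fjjj":
  Position 0: 'a' from first, 'f' from second => "af"
  Position 1: 'c' from first, 'j' from second => "cj"
  Position 2: 'a' from first, 'j' from second => "aj"
  Position 3: 'b' from first, 'j' from second => "bj"
Result: afcjajbj

afcjajbj


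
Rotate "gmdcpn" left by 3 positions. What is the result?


Input: "gmdcpn", rotate left by 3
First 3 characters: "gmd"
Remaining characters: "cpn"
Concatenate remaining + first: "cpn" + "gmd" = "cpngmd"

cpngmd


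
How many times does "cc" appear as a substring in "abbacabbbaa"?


Searching for "cc" in "abbacabbbaa"
Scanning each position:
  Position 0: "ab" => no
  Position 1: "bb" => no
  Position 2: "ba" => no
  Position 3: "ac" => no
  Position 4: "ca" => no
  Position 5: "ab" => no
  Position 6: "bb" => no
  Position 7: "bb" => no
  Position 8: "ba" => no
  Position 9: "aa" => no
Total occurrences: 0

0


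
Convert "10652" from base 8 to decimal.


Input: "10652" in base 8
Positional expansion:
  Digit '1' (value 1) x 8^4 = 4096
  Digit '0' (value 0) x 8^3 = 0
  Digit '6' (value 6) x 8^2 = 384
  Digit '5' (value 5) x 8^1 = 40
  Digit '2' (value 2) x 8^0 = 2
Sum = 4522

4522


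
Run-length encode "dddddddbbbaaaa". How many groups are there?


Input: dddddddbbbaaaa
Scanning for consecutive runs:
  Group 1: 'd' x 7 (positions 0-6)
  Group 2: 'b' x 3 (positions 7-9)
  Group 3: 'a' x 4 (positions 10-13)
Total groups: 3

3


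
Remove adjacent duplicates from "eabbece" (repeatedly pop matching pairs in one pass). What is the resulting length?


Input: eabbece
Stack-based adjacent duplicate removal:
  Read 'e': push. Stack: e
  Read 'a': push. Stack: ea
  Read 'b': push. Stack: eab
  Read 'b': matches stack top 'b' => pop. Stack: ea
  Read 'e': push. Stack: eae
  Read 'c': push. Stack: eaec
  Read 'e': push. Stack: eaece
Final stack: "eaece" (length 5)

5


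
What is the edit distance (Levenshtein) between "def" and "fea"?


Computing edit distance: "def" -> "fea"
DP table:
           f    e    a
      0    1    2    3
  d   1    1    2    3
  e   2    2    1    2
  f   3    2    2    2
Edit distance = dp[3][3] = 2

2


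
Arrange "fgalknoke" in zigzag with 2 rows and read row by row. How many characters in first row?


Zigzag "fgalknoke" into 2 rows:
Placing characters:
  'f' => row 0
  'g' => row 1
  'a' => row 0
  'l' => row 1
  'k' => row 0
  'n' => row 1
  'o' => row 0
  'k' => row 1
  'e' => row 0
Rows:
  Row 0: "fakoe"
  Row 1: "glnk"
First row length: 5

5


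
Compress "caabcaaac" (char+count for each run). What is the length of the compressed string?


Input: caabcaaac
Runs:
  'c' x 1 => "c1"
  'a' x 2 => "a2"
  'b' x 1 => "b1"
  'c' x 1 => "c1"
  'a' x 3 => "a3"
  'c' x 1 => "c1"
Compressed: "c1a2b1c1a3c1"
Compressed length: 12

12


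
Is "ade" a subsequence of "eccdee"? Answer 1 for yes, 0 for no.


Check if "ade" is a subsequence of "eccdee"
Greedy scan:
  Position 0 ('e'): no match needed
  Position 1 ('c'): no match needed
  Position 2 ('c'): no match needed
  Position 3 ('d'): no match needed
  Position 4 ('e'): no match needed
  Position 5 ('e'): no match needed
Only matched 0/3 characters => not a subsequence

0


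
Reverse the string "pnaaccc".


Input: pnaaccc
Reading characters right to left:
  Position 6: 'c'
  Position 5: 'c'
  Position 4: 'c'
  Position 3: 'a'
  Position 2: 'a'
  Position 1: 'n'
  Position 0: 'p'
Reversed: cccaanp

cccaanp


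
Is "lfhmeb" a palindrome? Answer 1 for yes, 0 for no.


Input: lfhmeb
Reversed: bemhfl
  Compare pos 0 ('l') with pos 5 ('b'): MISMATCH
  Compare pos 1 ('f') with pos 4 ('e'): MISMATCH
  Compare pos 2 ('h') with pos 3 ('m'): MISMATCH
Result: not a palindrome

0


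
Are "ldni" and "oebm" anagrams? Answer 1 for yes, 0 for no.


Strings: "ldni", "oebm"
Sorted first:  diln
Sorted second: bemo
Differ at position 0: 'd' vs 'b' => not anagrams

0


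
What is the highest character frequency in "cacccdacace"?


Input: cacccdacace
Character counts:
  'a': 3
  'c': 6
  'd': 1
  'e': 1
Maximum frequency: 6

6


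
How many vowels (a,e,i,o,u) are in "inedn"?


Input: inedn
Checking each character:
  'i' at position 0: vowel (running total: 1)
  'n' at position 1: consonant
  'e' at position 2: vowel (running total: 2)
  'd' at position 3: consonant
  'n' at position 4: consonant
Total vowels: 2

2


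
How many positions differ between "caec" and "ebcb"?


Comparing "caec" and "ebcb" position by position:
  Position 0: 'c' vs 'e' => DIFFER
  Position 1: 'a' vs 'b' => DIFFER
  Position 2: 'e' vs 'c' => DIFFER
  Position 3: 'c' vs 'b' => DIFFER
Positions that differ: 4

4


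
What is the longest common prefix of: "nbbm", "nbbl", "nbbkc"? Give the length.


Words: nbbm, nbbl, nbbkc
  Position 0: all 'n' => match
  Position 1: all 'b' => match
  Position 2: all 'b' => match
  Position 3: ('m', 'l', 'k') => mismatch, stop
LCP = "nbb" (length 3)

3


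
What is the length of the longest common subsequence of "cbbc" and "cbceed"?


LCS of "cbbc" and "cbceed"
DP table:
           c    b    c    e    e    d
      0    0    0    0    0    0    0
  c   0    1    1    1    1    1    1
  b   0    1    2    2    2    2    2
  b   0    1    2    2    2    2    2
  c   0    1    2    3    3    3    3
LCS length = dp[4][6] = 3

3


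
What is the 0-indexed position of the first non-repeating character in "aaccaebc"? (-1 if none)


Input: aaccaebc
Character frequencies:
  'a': 3
  'b': 1
  'c': 3
  'e': 1
Scanning left to right for freq == 1:
  Position 0 ('a'): freq=3, skip
  Position 1 ('a'): freq=3, skip
  Position 2 ('c'): freq=3, skip
  Position 3 ('c'): freq=3, skip
  Position 4 ('a'): freq=3, skip
  Position 5 ('e'): unique! => answer = 5

5


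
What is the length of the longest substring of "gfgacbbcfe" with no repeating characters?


Input: "gfgacbbcfe"
Sliding window (track last position of each char):
  Position 0 ('g'): window [0,0] length 1 -- new best
  Position 1 ('f'): window [0,1] length 2 -- new best
  Position 2 ('g'): repeat (last at 0), move window start to 1
  Position 2 ('g'): window [1,2] length 2
  Position 3 ('a'): window [1,3] length 3 -- new best
  Position 4 ('c'): window [1,4] length 4 -- new best
  Position 5 ('b'): window [1,5] length 5 -- new best
  Position 6 ('b'): repeat (last at 5), move window start to 6
  Position 6 ('b'): window [6,6] length 1
  Position 7 ('c'): window [6,7] length 2
  Position 8 ('f'): window [6,8] length 3
  Position 9 ('e'): window [6,9] length 4
Longest substring with no repeats: "fgacb" with length 5

5


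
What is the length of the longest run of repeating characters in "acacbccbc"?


Input: "acacbccbc"
Scanning for longest run:
  Position 1 ('c'): new char, reset run to 1
  Position 2 ('a'): new char, reset run to 1
  Position 3 ('c'): new char, reset run to 1
  Position 4 ('b'): new char, reset run to 1
  Position 5 ('c'): new char, reset run to 1
  Position 6 ('c'): continues run of 'c', length=2
  Position 7 ('b'): new char, reset run to 1
  Position 8 ('c'): new char, reset run to 1
Longest run: 'c' with length 2

2


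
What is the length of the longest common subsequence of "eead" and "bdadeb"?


LCS of "eead" and "bdadeb"
DP table:
           b    d    a    d    e    b
      0    0    0    0    0    0    0
  e   0    0    0    0    0    1    1
  e   0    0    0    0    0    1    1
  a   0    0    0    1    1    1    1
  d   0    0    1    1    2    2    2
LCS length = dp[4][6] = 2

2


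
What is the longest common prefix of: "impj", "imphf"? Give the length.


Words: impj, imphf
  Position 0: all 'i' => match
  Position 1: all 'm' => match
  Position 2: all 'p' => match
  Position 3: ('j', 'h') => mismatch, stop
LCP = "imp" (length 3)

3


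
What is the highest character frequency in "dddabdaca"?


Input: dddabdaca
Character counts:
  'a': 3
  'b': 1
  'c': 1
  'd': 4
Maximum frequency: 4

4


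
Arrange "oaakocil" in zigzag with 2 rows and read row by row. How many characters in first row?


Zigzag "oaakocil" into 2 rows:
Placing characters:
  'o' => row 0
  'a' => row 1
  'a' => row 0
  'k' => row 1
  'o' => row 0
  'c' => row 1
  'i' => row 0
  'l' => row 1
Rows:
  Row 0: "oaoi"
  Row 1: "akcl"
First row length: 4

4


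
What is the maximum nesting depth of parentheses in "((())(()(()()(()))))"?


Input: "((())(()(()()(()))))"
Tracking depth:
  Position 0 '(': depth becomes 1
  Position 1 '(': depth becomes 2
  Position 2 '(': depth becomes 3
  Position 3 ')': depth becomes 2
  Position 4 ')': depth becomes 1
  Position 5 '(': depth becomes 2
  Position 6 '(': depth becomes 3
  Position 7 ')': depth becomes 2
  Position 8 '(': depth becomes 3
  Position 9 '(': depth becomes 4
  Position 10 ')': depth becomes 3
  Position 11 '(': depth becomes 4
  Position 12 ')': depth becomes 3
  Position 13 '(': depth becomes 4
  Position 14 '(': depth becomes 5
  Position 15 ')': depth becomes 4
  Position 16 ')': depth becomes 3
  Position 17 ')': depth becomes 2
  Position 18 ')': depth becomes 1
  Position 19 ')': depth becomes 0
Maximum depth reached: 5

5


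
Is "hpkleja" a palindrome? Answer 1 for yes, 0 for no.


Input: hpkleja
Reversed: ajelkph
  Compare pos 0 ('h') with pos 6 ('a'): MISMATCH
  Compare pos 1 ('p') with pos 5 ('j'): MISMATCH
  Compare pos 2 ('k') with pos 4 ('e'): MISMATCH
Result: not a palindrome

0


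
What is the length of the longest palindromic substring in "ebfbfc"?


Input: "ebfbfc"
Checking substrings for palindromes:
  [1:4] "bfb" (len 3) => palindrome
  [2:5] "fbf" (len 3) => palindrome
Longest palindromic substring: "bfb" with length 3

3


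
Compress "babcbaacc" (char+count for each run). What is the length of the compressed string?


Input: babcbaacc
Runs:
  'b' x 1 => "b1"
  'a' x 1 => "a1"
  'b' x 1 => "b1"
  'c' x 1 => "c1"
  'b' x 1 => "b1"
  'a' x 2 => "a2"
  'c' x 2 => "c2"
Compressed: "b1a1b1c1b1a2c2"
Compressed length: 14

14


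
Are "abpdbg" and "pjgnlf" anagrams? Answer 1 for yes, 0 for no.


Strings: "abpdbg", "pjgnlf"
Sorted first:  abbdgp
Sorted second: fgjlnp
Differ at position 0: 'a' vs 'f' => not anagrams

0


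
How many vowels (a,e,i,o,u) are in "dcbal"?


Input: dcbal
Checking each character:
  'd' at position 0: consonant
  'c' at position 1: consonant
  'b' at position 2: consonant
  'a' at position 3: vowel (running total: 1)
  'l' at position 4: consonant
Total vowels: 1

1


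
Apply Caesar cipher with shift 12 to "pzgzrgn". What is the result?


Caesar cipher: shift "pzgzrgn" by 12
  'p' (pos 15) + 12 = pos 1 = 'b'
  'z' (pos 25) + 12 = pos 11 = 'l'
  'g' (pos 6) + 12 = pos 18 = 's'
  'z' (pos 25) + 12 = pos 11 = 'l'
  'r' (pos 17) + 12 = pos 3 = 'd'
  'g' (pos 6) + 12 = pos 18 = 's'
  'n' (pos 13) + 12 = pos 25 = 'z'
Result: blsldsz

blsldsz


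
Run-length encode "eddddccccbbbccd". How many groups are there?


Input: eddddccccbbbccd
Scanning for consecutive runs:
  Group 1: 'e' x 1 (positions 0-0)
  Group 2: 'd' x 4 (positions 1-4)
  Group 3: 'c' x 4 (positions 5-8)
  Group 4: 'b' x 3 (positions 9-11)
  Group 5: 'c' x 2 (positions 12-13)
  Group 6: 'd' x 1 (positions 14-14)
Total groups: 6

6


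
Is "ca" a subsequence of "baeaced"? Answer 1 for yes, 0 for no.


Check if "ca" is a subsequence of "baeaced"
Greedy scan:
  Position 0 ('b'): no match needed
  Position 1 ('a'): no match needed
  Position 2 ('e'): no match needed
  Position 3 ('a'): no match needed
  Position 4 ('c'): matches sub[0] = 'c'
  Position 5 ('e'): no match needed
  Position 6 ('d'): no match needed
Only matched 1/2 characters => not a subsequence

0


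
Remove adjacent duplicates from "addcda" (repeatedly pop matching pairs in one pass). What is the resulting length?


Input: addcda
Stack-based adjacent duplicate removal:
  Read 'a': push. Stack: a
  Read 'd': push. Stack: ad
  Read 'd': matches stack top 'd' => pop. Stack: a
  Read 'c': push. Stack: ac
  Read 'd': push. Stack: acd
  Read 'a': push. Stack: acda
Final stack: "acda" (length 4)

4


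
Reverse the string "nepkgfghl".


Input: nepkgfghl
Reading characters right to left:
  Position 8: 'l'
  Position 7: 'h'
  Position 6: 'g'
  Position 5: 'f'
  Position 4: 'g'
  Position 3: 'k'
  Position 2: 'p'
  Position 1: 'e'
  Position 0: 'n'
Reversed: lhgfgkpen

lhgfgkpen


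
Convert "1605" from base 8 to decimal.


Input: "1605" in base 8
Positional expansion:
  Digit '1' (value 1) x 8^3 = 512
  Digit '6' (value 6) x 8^2 = 384
  Digit '0' (value 0) x 8^1 = 0
  Digit '5' (value 5) x 8^0 = 5
Sum = 901

901


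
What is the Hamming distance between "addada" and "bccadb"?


Comparing "addada" and "bccadb" position by position:
  Position 0: 'a' vs 'b' => differ
  Position 1: 'd' vs 'c' => differ
  Position 2: 'd' vs 'c' => differ
  Position 3: 'a' vs 'a' => same
  Position 4: 'd' vs 'd' => same
  Position 5: 'a' vs 'b' => differ
Total differences (Hamming distance): 4

4


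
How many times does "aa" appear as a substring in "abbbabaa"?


Searching for "aa" in "abbbabaa"
Scanning each position:
  Position 0: "ab" => no
  Position 1: "bb" => no
  Position 2: "bb" => no
  Position 3: "ba" => no
  Position 4: "ab" => no
  Position 5: "ba" => no
  Position 6: "aa" => MATCH
Total occurrences: 1

1


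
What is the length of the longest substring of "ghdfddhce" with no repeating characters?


Input: "ghdfddhce"
Sliding window (track last position of each char):
  Position 0 ('g'): window [0,0] length 1 -- new best
  Position 1 ('h'): window [0,1] length 2 -- new best
  Position 2 ('d'): window [0,2] length 3 -- new best
  Position 3 ('f'): window [0,3] length 4 -- new best
  Position 4 ('d'): repeat (last at 2), move window start to 3
  Position 4 ('d'): window [3,4] length 2
  Position 5 ('d'): repeat (last at 4), move window start to 5
  Position 5 ('d'): window [5,5] length 1
  Position 6 ('h'): window [5,6] length 2
  Position 7 ('c'): window [5,7] length 3
  Position 8 ('e'): window [5,8] length 4
Longest substring with no repeats: "ghdf" with length 4

4


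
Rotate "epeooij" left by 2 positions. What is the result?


Input: "epeooij", rotate left by 2
First 2 characters: "ep"
Remaining characters: "eooij"
Concatenate remaining + first: "eooij" + "ep" = "eooijep"

eooijep


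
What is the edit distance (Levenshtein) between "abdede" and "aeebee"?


Computing edit distance: "abdede" -> "aeebee"
DP table:
           a    e    e    b    e    e
      0    1    2    3    4    5    6
  a   1    0    1    2    3    4    5
  b   2    1    1    2    2    3    4
  d   3    2    2    2    3    3    4
  e   4    3    2    2    3    3    3
  d   5    4    3    3    3    4    4
  e   6    5    4    3    4    3    4
Edit distance = dp[6][6] = 4

4


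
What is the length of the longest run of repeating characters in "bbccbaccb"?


Input: "bbccbaccb"
Scanning for longest run:
  Position 1 ('b'): continues run of 'b', length=2
  Position 2 ('c'): new char, reset run to 1
  Position 3 ('c'): continues run of 'c', length=2
  Position 4 ('b'): new char, reset run to 1
  Position 5 ('a'): new char, reset run to 1
  Position 6 ('c'): new char, reset run to 1
  Position 7 ('c'): continues run of 'c', length=2
  Position 8 ('b'): new char, reset run to 1
Longest run: 'b' with length 2

2


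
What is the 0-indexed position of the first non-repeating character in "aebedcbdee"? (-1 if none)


Input: aebedcbdee
Character frequencies:
  'a': 1
  'b': 2
  'c': 1
  'd': 2
  'e': 4
Scanning left to right for freq == 1:
  Position 0 ('a'): unique! => answer = 0

0


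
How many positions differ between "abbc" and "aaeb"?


Comparing "abbc" and "aaeb" position by position:
  Position 0: 'a' vs 'a' => same
  Position 1: 'b' vs 'a' => DIFFER
  Position 2: 'b' vs 'e' => DIFFER
  Position 3: 'c' vs 'b' => DIFFER
Positions that differ: 3

3


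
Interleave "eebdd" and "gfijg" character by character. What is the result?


Interleaving "eebdd" and "gfijg":
  Position 0: 'e' from first, 'g' from second => "eg"
  Position 1: 'e' from first, 'f' from second => "ef"
  Position 2: 'b' from first, 'i' from second => "bi"
  Position 3: 'd' from first, 'j' from second => "dj"
  Position 4: 'd' from first, 'g' from second => "dg"
Result: egefbidjdg

egefbidjdg


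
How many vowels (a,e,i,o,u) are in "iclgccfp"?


Input: iclgccfp
Checking each character:
  'i' at position 0: vowel (running total: 1)
  'c' at position 1: consonant
  'l' at position 2: consonant
  'g' at position 3: consonant
  'c' at position 4: consonant
  'c' at position 5: consonant
  'f' at position 6: consonant
  'p' at position 7: consonant
Total vowels: 1

1


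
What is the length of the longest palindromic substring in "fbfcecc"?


Input: "fbfcecc"
Checking substrings for palindromes:
  [0:3] "fbf" (len 3) => palindrome
  [3:6] "cec" (len 3) => palindrome
  [5:7] "cc" (len 2) => palindrome
Longest palindromic substring: "fbf" with length 3

3


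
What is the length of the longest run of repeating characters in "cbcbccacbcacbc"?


Input: "cbcbccacbcacbc"
Scanning for longest run:
  Position 1 ('b'): new char, reset run to 1
  Position 2 ('c'): new char, reset run to 1
  Position 3 ('b'): new char, reset run to 1
  Position 4 ('c'): new char, reset run to 1
  Position 5 ('c'): continues run of 'c', length=2
  Position 6 ('a'): new char, reset run to 1
  Position 7 ('c'): new char, reset run to 1
  Position 8 ('b'): new char, reset run to 1
  Position 9 ('c'): new char, reset run to 1
  Position 10 ('a'): new char, reset run to 1
  Position 11 ('c'): new char, reset run to 1
  Position 12 ('b'): new char, reset run to 1
  Position 13 ('c'): new char, reset run to 1
Longest run: 'c' with length 2

2


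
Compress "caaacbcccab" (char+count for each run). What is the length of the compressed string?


Input: caaacbcccab
Runs:
  'c' x 1 => "c1"
  'a' x 3 => "a3"
  'c' x 1 => "c1"
  'b' x 1 => "b1"
  'c' x 3 => "c3"
  'a' x 1 => "a1"
  'b' x 1 => "b1"
Compressed: "c1a3c1b1c3a1b1"
Compressed length: 14

14


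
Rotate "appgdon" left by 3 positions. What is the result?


Input: "appgdon", rotate left by 3
First 3 characters: "app"
Remaining characters: "gdon"
Concatenate remaining + first: "gdon" + "app" = "gdonapp"

gdonapp


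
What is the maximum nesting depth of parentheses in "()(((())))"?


Input: "()(((())))"
Tracking depth:
  Position 0 '(': depth becomes 1
  Position 1 ')': depth becomes 0
  Position 2 '(': depth becomes 1
  Position 3 '(': depth becomes 2
  Position 4 '(': depth becomes 3
  Position 5 '(': depth becomes 4
  Position 6 ')': depth becomes 3
  Position 7 ')': depth becomes 2
  Position 8 ')': depth becomes 1
  Position 9 ')': depth becomes 0
Maximum depth reached: 4

4


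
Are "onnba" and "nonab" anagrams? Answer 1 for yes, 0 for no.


Strings: "onnba", "nonab"
Sorted first:  abnno
Sorted second: abnno
Sorted forms match => anagrams

1


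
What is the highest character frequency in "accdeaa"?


Input: accdeaa
Character counts:
  'a': 3
  'c': 2
  'd': 1
  'e': 1
Maximum frequency: 3

3


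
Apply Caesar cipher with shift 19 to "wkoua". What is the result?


Caesar cipher: shift "wkoua" by 19
  'w' (pos 22) + 19 = pos 15 = 'p'
  'k' (pos 10) + 19 = pos 3 = 'd'
  'o' (pos 14) + 19 = pos 7 = 'h'
  'u' (pos 20) + 19 = pos 13 = 'n'
  'a' (pos 0) + 19 = pos 19 = 't'
Result: pdhnt

pdhnt


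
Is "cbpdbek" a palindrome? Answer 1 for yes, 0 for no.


Input: cbpdbek
Reversed: kebdpbc
  Compare pos 0 ('c') with pos 6 ('k'): MISMATCH
  Compare pos 1 ('b') with pos 5 ('e'): MISMATCH
  Compare pos 2 ('p') with pos 4 ('b'): MISMATCH
Result: not a palindrome

0


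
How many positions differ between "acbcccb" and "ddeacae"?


Comparing "acbcccb" and "ddeacae" position by position:
  Position 0: 'a' vs 'd' => DIFFER
  Position 1: 'c' vs 'd' => DIFFER
  Position 2: 'b' vs 'e' => DIFFER
  Position 3: 'c' vs 'a' => DIFFER
  Position 4: 'c' vs 'c' => same
  Position 5: 'c' vs 'a' => DIFFER
  Position 6: 'b' vs 'e' => DIFFER
Positions that differ: 6

6


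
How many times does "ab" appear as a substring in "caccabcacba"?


Searching for "ab" in "caccabcacba"
Scanning each position:
  Position 0: "ca" => no
  Position 1: "ac" => no
  Position 2: "cc" => no
  Position 3: "ca" => no
  Position 4: "ab" => MATCH
  Position 5: "bc" => no
  Position 6: "ca" => no
  Position 7: "ac" => no
  Position 8: "cb" => no
  Position 9: "ba" => no
Total occurrences: 1

1


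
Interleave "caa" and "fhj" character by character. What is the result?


Interleaving "caa" and "fhj":
  Position 0: 'c' from first, 'f' from second => "cf"
  Position 1: 'a' from first, 'h' from second => "ah"
  Position 2: 'a' from first, 'j' from second => "aj"
Result: cfahaj

cfahaj


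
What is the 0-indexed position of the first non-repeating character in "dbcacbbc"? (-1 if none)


Input: dbcacbbc
Character frequencies:
  'a': 1
  'b': 3
  'c': 3
  'd': 1
Scanning left to right for freq == 1:
  Position 0 ('d'): unique! => answer = 0

0


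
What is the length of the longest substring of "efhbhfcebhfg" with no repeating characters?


Input: "efhbhfcebhfg"
Sliding window (track last position of each char):
  Position 0 ('e'): window [0,0] length 1 -- new best
  Position 1 ('f'): window [0,1] length 2 -- new best
  Position 2 ('h'): window [0,2] length 3 -- new best
  Position 3 ('b'): window [0,3] length 4 -- new best
  Position 4 ('h'): repeat (last at 2), move window start to 3
  Position 4 ('h'): window [3,4] length 2
  Position 5 ('f'): window [3,5] length 3
  Position 6 ('c'): window [3,6] length 4
  Position 7 ('e'): window [3,7] length 5 -- new best
  Position 8 ('b'): repeat (last at 3), move window start to 4
  Position 8 ('b'): window [4,8] length 5
  Position 9 ('h'): repeat (last at 4), move window start to 5
  Position 9 ('h'): window [5,9] length 5
  Position 10 ('f'): repeat (last at 5), move window start to 6
  Position 10 ('f'): window [6,10] length 5
  Position 11 ('g'): window [6,11] length 6 -- new best
Longest substring with no repeats: "cebhfg" with length 6

6


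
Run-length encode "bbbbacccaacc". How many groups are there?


Input: bbbbacccaacc
Scanning for consecutive runs:
  Group 1: 'b' x 4 (positions 0-3)
  Group 2: 'a' x 1 (positions 4-4)
  Group 3: 'c' x 3 (positions 5-7)
  Group 4: 'a' x 2 (positions 8-9)
  Group 5: 'c' x 2 (positions 10-11)
Total groups: 5

5


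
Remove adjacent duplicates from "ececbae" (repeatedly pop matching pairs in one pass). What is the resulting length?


Input: ececbae
Stack-based adjacent duplicate removal:
  Read 'e': push. Stack: e
  Read 'c': push. Stack: ec
  Read 'e': push. Stack: ece
  Read 'c': push. Stack: ecec
  Read 'b': push. Stack: ececb
  Read 'a': push. Stack: ececba
  Read 'e': push. Stack: ececbae
Final stack: "ececbae" (length 7)

7


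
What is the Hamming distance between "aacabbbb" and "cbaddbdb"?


Comparing "aacabbbb" and "cbaddbdb" position by position:
  Position 0: 'a' vs 'c' => differ
  Position 1: 'a' vs 'b' => differ
  Position 2: 'c' vs 'a' => differ
  Position 3: 'a' vs 'd' => differ
  Position 4: 'b' vs 'd' => differ
  Position 5: 'b' vs 'b' => same
  Position 6: 'b' vs 'd' => differ
  Position 7: 'b' vs 'b' => same
Total differences (Hamming distance): 6

6


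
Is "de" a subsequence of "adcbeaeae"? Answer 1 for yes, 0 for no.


Check if "de" is a subsequence of "adcbeaeae"
Greedy scan:
  Position 0 ('a'): no match needed
  Position 1 ('d'): matches sub[0] = 'd'
  Position 2 ('c'): no match needed
  Position 3 ('b'): no match needed
  Position 4 ('e'): matches sub[1] = 'e'
  Position 5 ('a'): no match needed
  Position 6 ('e'): no match needed
  Position 7 ('a'): no match needed
  Position 8 ('e'): no match needed
All 2 characters matched => is a subsequence

1


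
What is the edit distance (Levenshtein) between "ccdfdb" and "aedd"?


Computing edit distance: "ccdfdb" -> "aedd"
DP table:
           a    e    d    d
      0    1    2    3    4
  c   1    1    2    3    4
  c   2    2    2    3    4
  d   3    3    3    2    3
  f   4    4    4    3    3
  d   5    5    5    4    3
  b   6    6    6    5    4
Edit distance = dp[6][4] = 4

4


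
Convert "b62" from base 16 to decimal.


Input: "b62" in base 16
Positional expansion:
  Digit 'b' (value 11) x 16^2 = 2816
  Digit '6' (value 6) x 16^1 = 96
  Digit '2' (value 2) x 16^0 = 2
Sum = 2914

2914


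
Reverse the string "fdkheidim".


Input: fdkheidim
Reading characters right to left:
  Position 8: 'm'
  Position 7: 'i'
  Position 6: 'd'
  Position 5: 'i'
  Position 4: 'e'
  Position 3: 'h'
  Position 2: 'k'
  Position 1: 'd'
  Position 0: 'f'
Reversed: midiehkdf

midiehkdf


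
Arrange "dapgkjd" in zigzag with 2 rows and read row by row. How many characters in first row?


Zigzag "dapgkjd" into 2 rows:
Placing characters:
  'd' => row 0
  'a' => row 1
  'p' => row 0
  'g' => row 1
  'k' => row 0
  'j' => row 1
  'd' => row 0
Rows:
  Row 0: "dpkd"
  Row 1: "agj"
First row length: 4

4


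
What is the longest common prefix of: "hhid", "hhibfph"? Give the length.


Words: hhid, hhibfph
  Position 0: all 'h' => match
  Position 1: all 'h' => match
  Position 2: all 'i' => match
  Position 3: ('d', 'b') => mismatch, stop
LCP = "hhi" (length 3)

3


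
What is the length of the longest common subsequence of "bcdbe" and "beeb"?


LCS of "bcdbe" and "beeb"
DP table:
           b    e    e    b
      0    0    0    0    0
  b   0    1    1    1    1
  c   0    1    1    1    1
  d   0    1    1    1    1
  b   0    1    1    1    2
  e   0    1    2    2    2
LCS length = dp[5][4] = 2

2
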